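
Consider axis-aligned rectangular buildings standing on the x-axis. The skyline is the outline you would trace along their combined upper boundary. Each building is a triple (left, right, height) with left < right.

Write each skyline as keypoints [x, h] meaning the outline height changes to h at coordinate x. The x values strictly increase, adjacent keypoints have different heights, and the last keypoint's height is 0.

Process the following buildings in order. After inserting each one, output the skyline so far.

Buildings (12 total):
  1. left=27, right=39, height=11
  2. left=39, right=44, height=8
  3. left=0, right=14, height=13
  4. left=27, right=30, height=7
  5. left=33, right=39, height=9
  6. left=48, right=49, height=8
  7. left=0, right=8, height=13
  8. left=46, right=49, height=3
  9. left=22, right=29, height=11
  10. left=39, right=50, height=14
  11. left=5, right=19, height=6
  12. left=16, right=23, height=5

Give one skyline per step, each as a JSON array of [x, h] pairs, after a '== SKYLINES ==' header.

== SKYLINES ==
[[27,11],[39,0]]
[[27,11],[39,8],[44,0]]
[[0,13],[14,0],[27,11],[39,8],[44,0]]
[[0,13],[14,0],[27,11],[39,8],[44,0]]
[[0,13],[14,0],[27,11],[39,8],[44,0]]
[[0,13],[14,0],[27,11],[39,8],[44,0],[48,8],[49,0]]
[[0,13],[14,0],[27,11],[39,8],[44,0],[48,8],[49,0]]
[[0,13],[14,0],[27,11],[39,8],[44,0],[46,3],[48,8],[49,0]]
[[0,13],[14,0],[22,11],[39,8],[44,0],[46,3],[48,8],[49,0]]
[[0,13],[14,0],[22,11],[39,14],[50,0]]
[[0,13],[14,6],[19,0],[22,11],[39,14],[50,0]]
[[0,13],[14,6],[19,5],[22,11],[39,14],[50,0]]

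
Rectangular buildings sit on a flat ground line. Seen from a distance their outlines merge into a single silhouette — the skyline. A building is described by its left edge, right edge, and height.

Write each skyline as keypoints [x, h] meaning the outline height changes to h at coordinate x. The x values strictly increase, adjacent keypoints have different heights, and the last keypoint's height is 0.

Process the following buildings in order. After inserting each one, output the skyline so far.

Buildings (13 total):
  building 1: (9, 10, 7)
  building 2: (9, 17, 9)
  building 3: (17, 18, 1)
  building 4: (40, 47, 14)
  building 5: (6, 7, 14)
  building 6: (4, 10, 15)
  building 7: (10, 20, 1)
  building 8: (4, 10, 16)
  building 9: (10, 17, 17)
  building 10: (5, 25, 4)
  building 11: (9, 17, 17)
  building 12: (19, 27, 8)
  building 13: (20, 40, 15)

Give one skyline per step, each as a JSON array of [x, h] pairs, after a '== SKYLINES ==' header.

== SKYLINES ==
[[9,7],[10,0]]
[[9,9],[17,0]]
[[9,9],[17,1],[18,0]]
[[9,9],[17,1],[18,0],[40,14],[47,0]]
[[6,14],[7,0],[9,9],[17,1],[18,0],[40,14],[47,0]]
[[4,15],[10,9],[17,1],[18,0],[40,14],[47,0]]
[[4,15],[10,9],[17,1],[20,0],[40,14],[47,0]]
[[4,16],[10,9],[17,1],[20,0],[40,14],[47,0]]
[[4,16],[10,17],[17,1],[20,0],[40,14],[47,0]]
[[4,16],[10,17],[17,4],[25,0],[40,14],[47,0]]
[[4,16],[9,17],[17,4],[25,0],[40,14],[47,0]]
[[4,16],[9,17],[17,4],[19,8],[27,0],[40,14],[47,0]]
[[4,16],[9,17],[17,4],[19,8],[20,15],[40,14],[47,0]]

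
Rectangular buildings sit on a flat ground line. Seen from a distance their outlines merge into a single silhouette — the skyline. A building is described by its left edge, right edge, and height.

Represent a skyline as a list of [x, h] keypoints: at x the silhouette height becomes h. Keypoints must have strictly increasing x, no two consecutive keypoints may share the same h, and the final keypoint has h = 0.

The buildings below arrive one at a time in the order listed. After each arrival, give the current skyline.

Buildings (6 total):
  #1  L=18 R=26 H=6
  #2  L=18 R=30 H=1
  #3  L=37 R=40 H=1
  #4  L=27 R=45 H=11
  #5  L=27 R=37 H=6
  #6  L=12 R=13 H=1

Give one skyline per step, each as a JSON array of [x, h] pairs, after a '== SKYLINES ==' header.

== SKYLINES ==
[[18,6],[26,0]]
[[18,6],[26,1],[30,0]]
[[18,6],[26,1],[30,0],[37,1],[40,0]]
[[18,6],[26,1],[27,11],[45,0]]
[[18,6],[26,1],[27,11],[45,0]]
[[12,1],[13,0],[18,6],[26,1],[27,11],[45,0]]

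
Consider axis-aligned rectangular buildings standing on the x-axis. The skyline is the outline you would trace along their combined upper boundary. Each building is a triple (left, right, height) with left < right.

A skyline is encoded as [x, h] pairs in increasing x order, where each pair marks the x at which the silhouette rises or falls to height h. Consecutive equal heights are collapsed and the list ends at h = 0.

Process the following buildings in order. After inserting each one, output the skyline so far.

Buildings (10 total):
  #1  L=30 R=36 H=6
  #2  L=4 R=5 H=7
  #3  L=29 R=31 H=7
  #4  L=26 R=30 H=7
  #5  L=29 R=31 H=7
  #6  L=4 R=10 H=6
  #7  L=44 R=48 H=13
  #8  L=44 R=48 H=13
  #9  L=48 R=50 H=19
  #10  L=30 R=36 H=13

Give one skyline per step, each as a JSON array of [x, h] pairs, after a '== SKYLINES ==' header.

== SKYLINES ==
[[30,6],[36,0]]
[[4,7],[5,0],[30,6],[36,0]]
[[4,7],[5,0],[29,7],[31,6],[36,0]]
[[4,7],[5,0],[26,7],[31,6],[36,0]]
[[4,7],[5,0],[26,7],[31,6],[36,0]]
[[4,7],[5,6],[10,0],[26,7],[31,6],[36,0]]
[[4,7],[5,6],[10,0],[26,7],[31,6],[36,0],[44,13],[48,0]]
[[4,7],[5,6],[10,0],[26,7],[31,6],[36,0],[44,13],[48,0]]
[[4,7],[5,6],[10,0],[26,7],[31,6],[36,0],[44,13],[48,19],[50,0]]
[[4,7],[5,6],[10,0],[26,7],[30,13],[36,0],[44,13],[48,19],[50,0]]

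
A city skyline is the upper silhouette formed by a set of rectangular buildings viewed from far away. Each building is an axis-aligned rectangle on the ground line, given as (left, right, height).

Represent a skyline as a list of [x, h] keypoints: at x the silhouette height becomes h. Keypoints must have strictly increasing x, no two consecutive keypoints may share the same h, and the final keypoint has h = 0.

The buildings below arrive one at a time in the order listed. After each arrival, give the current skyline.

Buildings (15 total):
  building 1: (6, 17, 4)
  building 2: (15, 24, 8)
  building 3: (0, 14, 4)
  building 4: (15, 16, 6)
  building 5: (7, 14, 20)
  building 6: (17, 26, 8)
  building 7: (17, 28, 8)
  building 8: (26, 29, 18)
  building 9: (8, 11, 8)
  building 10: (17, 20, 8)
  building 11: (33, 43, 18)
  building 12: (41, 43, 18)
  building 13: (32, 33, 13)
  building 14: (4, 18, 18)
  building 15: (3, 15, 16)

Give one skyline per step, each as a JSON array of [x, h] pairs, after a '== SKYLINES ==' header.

== SKYLINES ==
[[6,4],[17,0]]
[[6,4],[15,8],[24,0]]
[[0,4],[15,8],[24,0]]
[[0,4],[15,8],[24,0]]
[[0,4],[7,20],[14,4],[15,8],[24,0]]
[[0,4],[7,20],[14,4],[15,8],[26,0]]
[[0,4],[7,20],[14,4],[15,8],[28,0]]
[[0,4],[7,20],[14,4],[15,8],[26,18],[29,0]]
[[0,4],[7,20],[14,4],[15,8],[26,18],[29,0]]
[[0,4],[7,20],[14,4],[15,8],[26,18],[29,0]]
[[0,4],[7,20],[14,4],[15,8],[26,18],[29,0],[33,18],[43,0]]
[[0,4],[7,20],[14,4],[15,8],[26,18],[29,0],[33,18],[43,0]]
[[0,4],[7,20],[14,4],[15,8],[26,18],[29,0],[32,13],[33,18],[43,0]]
[[0,4],[4,18],[7,20],[14,18],[18,8],[26,18],[29,0],[32,13],[33,18],[43,0]]
[[0,4],[3,16],[4,18],[7,20],[14,18],[18,8],[26,18],[29,0],[32,13],[33,18],[43,0]]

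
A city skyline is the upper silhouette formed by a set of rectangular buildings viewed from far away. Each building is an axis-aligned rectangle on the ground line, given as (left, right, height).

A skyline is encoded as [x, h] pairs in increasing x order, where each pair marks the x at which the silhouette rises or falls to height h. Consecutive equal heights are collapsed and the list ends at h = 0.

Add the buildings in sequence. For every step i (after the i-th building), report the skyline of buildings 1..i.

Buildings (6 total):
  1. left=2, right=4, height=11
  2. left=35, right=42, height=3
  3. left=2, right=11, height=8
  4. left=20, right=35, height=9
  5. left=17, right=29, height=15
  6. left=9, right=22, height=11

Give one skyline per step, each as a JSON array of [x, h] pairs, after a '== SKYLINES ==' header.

== SKYLINES ==
[[2,11],[4,0]]
[[2,11],[4,0],[35,3],[42,0]]
[[2,11],[4,8],[11,0],[35,3],[42,0]]
[[2,11],[4,8],[11,0],[20,9],[35,3],[42,0]]
[[2,11],[4,8],[11,0],[17,15],[29,9],[35,3],[42,0]]
[[2,11],[4,8],[9,11],[17,15],[29,9],[35,3],[42,0]]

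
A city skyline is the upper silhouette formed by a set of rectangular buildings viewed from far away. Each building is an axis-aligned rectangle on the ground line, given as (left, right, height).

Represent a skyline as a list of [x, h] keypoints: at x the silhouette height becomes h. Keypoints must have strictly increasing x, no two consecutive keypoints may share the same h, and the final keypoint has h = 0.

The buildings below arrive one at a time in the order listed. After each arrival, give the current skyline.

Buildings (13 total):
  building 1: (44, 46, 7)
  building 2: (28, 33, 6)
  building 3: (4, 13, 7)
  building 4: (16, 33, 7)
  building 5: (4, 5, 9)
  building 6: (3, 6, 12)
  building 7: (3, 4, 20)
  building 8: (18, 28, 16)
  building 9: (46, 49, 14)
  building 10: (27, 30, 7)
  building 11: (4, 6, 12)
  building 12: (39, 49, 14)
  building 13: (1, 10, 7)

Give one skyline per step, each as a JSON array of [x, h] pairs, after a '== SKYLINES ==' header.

== SKYLINES ==
[[44,7],[46,0]]
[[28,6],[33,0],[44,7],[46,0]]
[[4,7],[13,0],[28,6],[33,0],[44,7],[46,0]]
[[4,7],[13,0],[16,7],[33,0],[44,7],[46,0]]
[[4,9],[5,7],[13,0],[16,7],[33,0],[44,7],[46,0]]
[[3,12],[6,7],[13,0],[16,7],[33,0],[44,7],[46,0]]
[[3,20],[4,12],[6,7],[13,0],[16,7],[33,0],[44,7],[46,0]]
[[3,20],[4,12],[6,7],[13,0],[16,7],[18,16],[28,7],[33,0],[44,7],[46,0]]
[[3,20],[4,12],[6,7],[13,0],[16,7],[18,16],[28,7],[33,0],[44,7],[46,14],[49,0]]
[[3,20],[4,12],[6,7],[13,0],[16,7],[18,16],[28,7],[33,0],[44,7],[46,14],[49,0]]
[[3,20],[4,12],[6,7],[13,0],[16,7],[18,16],[28,7],[33,0],[44,7],[46,14],[49,0]]
[[3,20],[4,12],[6,7],[13,0],[16,7],[18,16],[28,7],[33,0],[39,14],[49,0]]
[[1,7],[3,20],[4,12],[6,7],[13,0],[16,7],[18,16],[28,7],[33,0],[39,14],[49,0]]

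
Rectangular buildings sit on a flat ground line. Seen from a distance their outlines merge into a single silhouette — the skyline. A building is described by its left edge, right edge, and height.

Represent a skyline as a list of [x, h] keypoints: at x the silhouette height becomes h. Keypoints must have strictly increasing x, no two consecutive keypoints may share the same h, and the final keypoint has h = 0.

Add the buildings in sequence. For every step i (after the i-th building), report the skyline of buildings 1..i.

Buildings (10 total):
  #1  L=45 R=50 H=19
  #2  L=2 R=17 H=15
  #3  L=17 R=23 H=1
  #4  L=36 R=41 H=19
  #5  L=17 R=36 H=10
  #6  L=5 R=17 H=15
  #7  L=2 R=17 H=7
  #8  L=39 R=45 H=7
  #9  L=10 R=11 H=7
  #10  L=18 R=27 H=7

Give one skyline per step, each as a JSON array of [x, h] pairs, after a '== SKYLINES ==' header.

== SKYLINES ==
[[45,19],[50,0]]
[[2,15],[17,0],[45,19],[50,0]]
[[2,15],[17,1],[23,0],[45,19],[50,0]]
[[2,15],[17,1],[23,0],[36,19],[41,0],[45,19],[50,0]]
[[2,15],[17,10],[36,19],[41,0],[45,19],[50,0]]
[[2,15],[17,10],[36,19],[41,0],[45,19],[50,0]]
[[2,15],[17,10],[36,19],[41,0],[45,19],[50,0]]
[[2,15],[17,10],[36,19],[41,7],[45,19],[50,0]]
[[2,15],[17,10],[36,19],[41,7],[45,19],[50,0]]
[[2,15],[17,10],[36,19],[41,7],[45,19],[50,0]]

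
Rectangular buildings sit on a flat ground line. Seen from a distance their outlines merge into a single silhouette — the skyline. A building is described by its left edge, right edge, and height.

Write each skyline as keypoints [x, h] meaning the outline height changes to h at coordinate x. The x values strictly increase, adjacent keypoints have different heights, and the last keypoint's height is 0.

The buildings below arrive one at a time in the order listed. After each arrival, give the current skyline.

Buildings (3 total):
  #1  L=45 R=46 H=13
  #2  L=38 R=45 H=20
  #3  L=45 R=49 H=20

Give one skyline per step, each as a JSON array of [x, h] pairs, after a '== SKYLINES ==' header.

== SKYLINES ==
[[45,13],[46,0]]
[[38,20],[45,13],[46,0]]
[[38,20],[49,0]]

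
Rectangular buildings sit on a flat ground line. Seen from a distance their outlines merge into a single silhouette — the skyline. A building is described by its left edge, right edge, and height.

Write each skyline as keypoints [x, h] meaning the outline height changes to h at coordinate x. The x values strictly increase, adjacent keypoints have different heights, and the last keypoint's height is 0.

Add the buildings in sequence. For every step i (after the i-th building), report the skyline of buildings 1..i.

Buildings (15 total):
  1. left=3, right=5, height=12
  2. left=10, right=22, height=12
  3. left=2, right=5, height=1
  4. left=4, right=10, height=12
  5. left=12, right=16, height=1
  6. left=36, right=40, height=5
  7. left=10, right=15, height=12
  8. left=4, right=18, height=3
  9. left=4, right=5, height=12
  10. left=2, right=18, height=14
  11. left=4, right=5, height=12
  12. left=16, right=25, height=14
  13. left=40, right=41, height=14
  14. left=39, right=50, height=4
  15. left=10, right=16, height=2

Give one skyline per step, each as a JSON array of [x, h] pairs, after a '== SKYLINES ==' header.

== SKYLINES ==
[[3,12],[5,0]]
[[3,12],[5,0],[10,12],[22,0]]
[[2,1],[3,12],[5,0],[10,12],[22,0]]
[[2,1],[3,12],[22,0]]
[[2,1],[3,12],[22,0]]
[[2,1],[3,12],[22,0],[36,5],[40,0]]
[[2,1],[3,12],[22,0],[36,5],[40,0]]
[[2,1],[3,12],[22,0],[36,5],[40,0]]
[[2,1],[3,12],[22,0],[36,5],[40,0]]
[[2,14],[18,12],[22,0],[36,5],[40,0]]
[[2,14],[18,12],[22,0],[36,5],[40,0]]
[[2,14],[25,0],[36,5],[40,0]]
[[2,14],[25,0],[36,5],[40,14],[41,0]]
[[2,14],[25,0],[36,5],[40,14],[41,4],[50,0]]
[[2,14],[25,0],[36,5],[40,14],[41,4],[50,0]]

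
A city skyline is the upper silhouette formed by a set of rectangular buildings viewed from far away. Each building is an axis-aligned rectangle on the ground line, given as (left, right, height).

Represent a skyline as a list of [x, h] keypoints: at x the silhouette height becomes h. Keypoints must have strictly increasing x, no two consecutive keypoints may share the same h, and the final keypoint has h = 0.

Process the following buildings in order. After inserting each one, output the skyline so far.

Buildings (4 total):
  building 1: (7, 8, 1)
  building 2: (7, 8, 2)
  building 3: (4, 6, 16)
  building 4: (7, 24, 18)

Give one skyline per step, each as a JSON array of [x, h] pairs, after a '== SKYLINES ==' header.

== SKYLINES ==
[[7,1],[8,0]]
[[7,2],[8,0]]
[[4,16],[6,0],[7,2],[8,0]]
[[4,16],[6,0],[7,18],[24,0]]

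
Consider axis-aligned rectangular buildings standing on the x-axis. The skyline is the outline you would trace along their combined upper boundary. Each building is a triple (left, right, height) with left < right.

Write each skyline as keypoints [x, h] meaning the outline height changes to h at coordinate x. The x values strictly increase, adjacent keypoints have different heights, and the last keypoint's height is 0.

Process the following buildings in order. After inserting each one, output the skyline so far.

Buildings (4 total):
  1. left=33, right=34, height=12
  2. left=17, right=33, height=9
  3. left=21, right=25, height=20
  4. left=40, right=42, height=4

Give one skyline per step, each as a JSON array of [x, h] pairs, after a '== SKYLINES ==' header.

== SKYLINES ==
[[33,12],[34,0]]
[[17,9],[33,12],[34,0]]
[[17,9],[21,20],[25,9],[33,12],[34,0]]
[[17,9],[21,20],[25,9],[33,12],[34,0],[40,4],[42,0]]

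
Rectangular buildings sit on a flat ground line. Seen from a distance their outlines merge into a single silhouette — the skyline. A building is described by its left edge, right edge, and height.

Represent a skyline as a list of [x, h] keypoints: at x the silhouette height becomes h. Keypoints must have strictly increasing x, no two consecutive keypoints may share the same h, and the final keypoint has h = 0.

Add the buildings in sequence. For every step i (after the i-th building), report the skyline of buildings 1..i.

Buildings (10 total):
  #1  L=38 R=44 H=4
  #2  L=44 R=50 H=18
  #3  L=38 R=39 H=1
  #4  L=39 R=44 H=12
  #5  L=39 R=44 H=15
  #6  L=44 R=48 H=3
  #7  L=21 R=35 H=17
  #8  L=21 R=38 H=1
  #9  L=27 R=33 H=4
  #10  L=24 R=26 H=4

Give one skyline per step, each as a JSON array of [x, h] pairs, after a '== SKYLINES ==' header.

== SKYLINES ==
[[38,4],[44,0]]
[[38,4],[44,18],[50,0]]
[[38,4],[44,18],[50,0]]
[[38,4],[39,12],[44,18],[50,0]]
[[38,4],[39,15],[44,18],[50,0]]
[[38,4],[39,15],[44,18],[50,0]]
[[21,17],[35,0],[38,4],[39,15],[44,18],[50,0]]
[[21,17],[35,1],[38,4],[39,15],[44,18],[50,0]]
[[21,17],[35,1],[38,4],[39,15],[44,18],[50,0]]
[[21,17],[35,1],[38,4],[39,15],[44,18],[50,0]]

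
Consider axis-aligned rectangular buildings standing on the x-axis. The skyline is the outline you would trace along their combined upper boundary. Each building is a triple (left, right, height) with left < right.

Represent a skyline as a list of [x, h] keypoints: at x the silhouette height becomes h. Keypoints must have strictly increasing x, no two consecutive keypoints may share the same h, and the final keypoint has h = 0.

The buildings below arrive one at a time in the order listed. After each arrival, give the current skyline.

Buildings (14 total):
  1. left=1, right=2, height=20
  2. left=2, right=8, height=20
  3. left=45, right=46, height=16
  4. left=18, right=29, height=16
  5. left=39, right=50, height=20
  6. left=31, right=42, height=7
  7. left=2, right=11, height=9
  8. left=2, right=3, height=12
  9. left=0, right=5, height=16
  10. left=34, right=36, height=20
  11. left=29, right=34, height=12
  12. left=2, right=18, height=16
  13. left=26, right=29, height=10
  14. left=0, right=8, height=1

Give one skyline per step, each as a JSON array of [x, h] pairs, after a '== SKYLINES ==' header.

== SKYLINES ==
[[1,20],[2,0]]
[[1,20],[8,0]]
[[1,20],[8,0],[45,16],[46,0]]
[[1,20],[8,0],[18,16],[29,0],[45,16],[46,0]]
[[1,20],[8,0],[18,16],[29,0],[39,20],[50,0]]
[[1,20],[8,0],[18,16],[29,0],[31,7],[39,20],[50,0]]
[[1,20],[8,9],[11,0],[18,16],[29,0],[31,7],[39,20],[50,0]]
[[1,20],[8,9],[11,0],[18,16],[29,0],[31,7],[39,20],[50,0]]
[[0,16],[1,20],[8,9],[11,0],[18,16],[29,0],[31,7],[39,20],[50,0]]
[[0,16],[1,20],[8,9],[11,0],[18,16],[29,0],[31,7],[34,20],[36,7],[39,20],[50,0]]
[[0,16],[1,20],[8,9],[11,0],[18,16],[29,12],[34,20],[36,7],[39,20],[50,0]]
[[0,16],[1,20],[8,16],[29,12],[34,20],[36,7],[39,20],[50,0]]
[[0,16],[1,20],[8,16],[29,12],[34,20],[36,7],[39,20],[50,0]]
[[0,16],[1,20],[8,16],[29,12],[34,20],[36,7],[39,20],[50,0]]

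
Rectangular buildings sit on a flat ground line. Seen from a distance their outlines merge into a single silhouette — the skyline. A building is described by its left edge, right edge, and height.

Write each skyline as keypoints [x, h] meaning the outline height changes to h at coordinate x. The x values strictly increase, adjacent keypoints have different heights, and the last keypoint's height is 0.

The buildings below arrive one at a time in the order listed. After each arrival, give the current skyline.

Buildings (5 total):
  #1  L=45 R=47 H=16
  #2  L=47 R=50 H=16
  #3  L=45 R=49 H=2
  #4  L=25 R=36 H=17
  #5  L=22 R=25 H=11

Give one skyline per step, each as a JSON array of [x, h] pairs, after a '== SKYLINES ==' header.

== SKYLINES ==
[[45,16],[47,0]]
[[45,16],[50,0]]
[[45,16],[50,0]]
[[25,17],[36,0],[45,16],[50,0]]
[[22,11],[25,17],[36,0],[45,16],[50,0]]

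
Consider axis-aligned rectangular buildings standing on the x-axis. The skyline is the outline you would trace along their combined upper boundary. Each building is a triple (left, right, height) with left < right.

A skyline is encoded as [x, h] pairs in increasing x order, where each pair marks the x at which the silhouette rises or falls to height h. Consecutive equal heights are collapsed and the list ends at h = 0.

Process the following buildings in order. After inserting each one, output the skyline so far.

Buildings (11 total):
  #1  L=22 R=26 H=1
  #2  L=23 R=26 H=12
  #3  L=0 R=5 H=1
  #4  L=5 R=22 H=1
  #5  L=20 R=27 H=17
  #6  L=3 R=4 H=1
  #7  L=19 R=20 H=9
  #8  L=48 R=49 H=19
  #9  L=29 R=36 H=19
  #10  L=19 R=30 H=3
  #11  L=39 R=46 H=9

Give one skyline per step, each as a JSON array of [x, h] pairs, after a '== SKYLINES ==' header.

== SKYLINES ==
[[22,1],[26,0]]
[[22,1],[23,12],[26,0]]
[[0,1],[5,0],[22,1],[23,12],[26,0]]
[[0,1],[23,12],[26,0]]
[[0,1],[20,17],[27,0]]
[[0,1],[20,17],[27,0]]
[[0,1],[19,9],[20,17],[27,0]]
[[0,1],[19,9],[20,17],[27,0],[48,19],[49,0]]
[[0,1],[19,9],[20,17],[27,0],[29,19],[36,0],[48,19],[49,0]]
[[0,1],[19,9],[20,17],[27,3],[29,19],[36,0],[48,19],[49,0]]
[[0,1],[19,9],[20,17],[27,3],[29,19],[36,0],[39,9],[46,0],[48,19],[49,0]]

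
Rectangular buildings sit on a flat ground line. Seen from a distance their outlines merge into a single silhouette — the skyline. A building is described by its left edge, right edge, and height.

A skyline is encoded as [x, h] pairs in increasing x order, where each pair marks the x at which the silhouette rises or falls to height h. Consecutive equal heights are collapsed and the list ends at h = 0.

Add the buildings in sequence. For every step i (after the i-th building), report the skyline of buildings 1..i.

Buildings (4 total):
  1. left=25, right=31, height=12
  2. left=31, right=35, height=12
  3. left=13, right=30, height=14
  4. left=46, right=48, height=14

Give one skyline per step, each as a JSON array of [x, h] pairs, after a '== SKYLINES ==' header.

== SKYLINES ==
[[25,12],[31,0]]
[[25,12],[35,0]]
[[13,14],[30,12],[35,0]]
[[13,14],[30,12],[35,0],[46,14],[48,0]]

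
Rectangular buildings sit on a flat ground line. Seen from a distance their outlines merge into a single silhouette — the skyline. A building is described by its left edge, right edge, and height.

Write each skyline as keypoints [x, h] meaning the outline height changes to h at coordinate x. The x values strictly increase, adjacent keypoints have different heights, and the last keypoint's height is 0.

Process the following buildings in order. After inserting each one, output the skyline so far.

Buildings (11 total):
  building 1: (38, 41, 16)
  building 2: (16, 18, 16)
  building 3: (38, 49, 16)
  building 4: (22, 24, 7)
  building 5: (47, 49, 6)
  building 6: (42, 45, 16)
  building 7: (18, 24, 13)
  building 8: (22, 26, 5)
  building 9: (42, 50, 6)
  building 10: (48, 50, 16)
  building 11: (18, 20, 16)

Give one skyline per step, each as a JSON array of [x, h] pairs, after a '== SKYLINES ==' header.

== SKYLINES ==
[[38,16],[41,0]]
[[16,16],[18,0],[38,16],[41,0]]
[[16,16],[18,0],[38,16],[49,0]]
[[16,16],[18,0],[22,7],[24,0],[38,16],[49,0]]
[[16,16],[18,0],[22,7],[24,0],[38,16],[49,0]]
[[16,16],[18,0],[22,7],[24,0],[38,16],[49,0]]
[[16,16],[18,13],[24,0],[38,16],[49,0]]
[[16,16],[18,13],[24,5],[26,0],[38,16],[49,0]]
[[16,16],[18,13],[24,5],[26,0],[38,16],[49,6],[50,0]]
[[16,16],[18,13],[24,5],[26,0],[38,16],[50,0]]
[[16,16],[20,13],[24,5],[26,0],[38,16],[50,0]]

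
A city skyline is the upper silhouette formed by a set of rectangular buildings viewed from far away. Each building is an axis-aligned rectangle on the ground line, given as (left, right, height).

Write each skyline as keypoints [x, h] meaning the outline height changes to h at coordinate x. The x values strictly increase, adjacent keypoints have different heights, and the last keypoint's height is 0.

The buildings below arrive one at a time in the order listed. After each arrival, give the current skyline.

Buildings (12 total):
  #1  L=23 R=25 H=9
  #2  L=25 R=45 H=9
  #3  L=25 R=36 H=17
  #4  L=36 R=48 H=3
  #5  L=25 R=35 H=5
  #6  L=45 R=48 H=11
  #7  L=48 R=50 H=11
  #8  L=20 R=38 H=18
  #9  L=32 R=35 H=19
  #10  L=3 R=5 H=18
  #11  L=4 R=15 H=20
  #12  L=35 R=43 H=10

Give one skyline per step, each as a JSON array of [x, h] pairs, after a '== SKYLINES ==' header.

== SKYLINES ==
[[23,9],[25,0]]
[[23,9],[45,0]]
[[23,9],[25,17],[36,9],[45,0]]
[[23,9],[25,17],[36,9],[45,3],[48,0]]
[[23,9],[25,17],[36,9],[45,3],[48,0]]
[[23,9],[25,17],[36,9],[45,11],[48,0]]
[[23,9],[25,17],[36,9],[45,11],[50,0]]
[[20,18],[38,9],[45,11],[50,0]]
[[20,18],[32,19],[35,18],[38,9],[45,11],[50,0]]
[[3,18],[5,0],[20,18],[32,19],[35,18],[38,9],[45,11],[50,0]]
[[3,18],[4,20],[15,0],[20,18],[32,19],[35,18],[38,9],[45,11],[50,0]]
[[3,18],[4,20],[15,0],[20,18],[32,19],[35,18],[38,10],[43,9],[45,11],[50,0]]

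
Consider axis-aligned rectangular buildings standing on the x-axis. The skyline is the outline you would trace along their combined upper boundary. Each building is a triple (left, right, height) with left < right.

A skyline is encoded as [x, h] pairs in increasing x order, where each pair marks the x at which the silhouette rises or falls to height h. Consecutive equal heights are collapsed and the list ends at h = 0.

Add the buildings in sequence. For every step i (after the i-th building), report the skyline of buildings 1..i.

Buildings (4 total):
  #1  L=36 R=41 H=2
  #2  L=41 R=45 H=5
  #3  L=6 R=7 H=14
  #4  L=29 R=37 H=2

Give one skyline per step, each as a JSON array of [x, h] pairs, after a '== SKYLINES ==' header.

== SKYLINES ==
[[36,2],[41,0]]
[[36,2],[41,5],[45,0]]
[[6,14],[7,0],[36,2],[41,5],[45,0]]
[[6,14],[7,0],[29,2],[41,5],[45,0]]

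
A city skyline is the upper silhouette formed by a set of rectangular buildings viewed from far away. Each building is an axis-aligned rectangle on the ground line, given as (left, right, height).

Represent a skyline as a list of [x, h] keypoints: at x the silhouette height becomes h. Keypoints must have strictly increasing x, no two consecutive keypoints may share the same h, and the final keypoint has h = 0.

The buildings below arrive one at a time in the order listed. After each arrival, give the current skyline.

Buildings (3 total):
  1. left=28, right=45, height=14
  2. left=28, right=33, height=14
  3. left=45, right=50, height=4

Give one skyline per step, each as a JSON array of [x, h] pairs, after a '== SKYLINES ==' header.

== SKYLINES ==
[[28,14],[45,0]]
[[28,14],[45,0]]
[[28,14],[45,4],[50,0]]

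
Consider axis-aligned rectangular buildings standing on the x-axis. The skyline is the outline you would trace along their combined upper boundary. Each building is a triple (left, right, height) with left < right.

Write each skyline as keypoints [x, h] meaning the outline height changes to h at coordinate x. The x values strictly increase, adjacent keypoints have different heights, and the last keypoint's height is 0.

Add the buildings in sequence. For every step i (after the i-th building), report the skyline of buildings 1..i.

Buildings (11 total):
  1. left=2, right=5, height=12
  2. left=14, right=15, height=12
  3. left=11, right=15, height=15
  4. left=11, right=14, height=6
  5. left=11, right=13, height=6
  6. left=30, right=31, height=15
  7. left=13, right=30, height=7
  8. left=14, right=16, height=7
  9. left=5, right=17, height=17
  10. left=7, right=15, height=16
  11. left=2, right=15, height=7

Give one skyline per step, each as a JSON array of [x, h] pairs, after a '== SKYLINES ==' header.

== SKYLINES ==
[[2,12],[5,0]]
[[2,12],[5,0],[14,12],[15,0]]
[[2,12],[5,0],[11,15],[15,0]]
[[2,12],[5,0],[11,15],[15,0]]
[[2,12],[5,0],[11,15],[15,0]]
[[2,12],[5,0],[11,15],[15,0],[30,15],[31,0]]
[[2,12],[5,0],[11,15],[15,7],[30,15],[31,0]]
[[2,12],[5,0],[11,15],[15,7],[30,15],[31,0]]
[[2,12],[5,17],[17,7],[30,15],[31,0]]
[[2,12],[5,17],[17,7],[30,15],[31,0]]
[[2,12],[5,17],[17,7],[30,15],[31,0]]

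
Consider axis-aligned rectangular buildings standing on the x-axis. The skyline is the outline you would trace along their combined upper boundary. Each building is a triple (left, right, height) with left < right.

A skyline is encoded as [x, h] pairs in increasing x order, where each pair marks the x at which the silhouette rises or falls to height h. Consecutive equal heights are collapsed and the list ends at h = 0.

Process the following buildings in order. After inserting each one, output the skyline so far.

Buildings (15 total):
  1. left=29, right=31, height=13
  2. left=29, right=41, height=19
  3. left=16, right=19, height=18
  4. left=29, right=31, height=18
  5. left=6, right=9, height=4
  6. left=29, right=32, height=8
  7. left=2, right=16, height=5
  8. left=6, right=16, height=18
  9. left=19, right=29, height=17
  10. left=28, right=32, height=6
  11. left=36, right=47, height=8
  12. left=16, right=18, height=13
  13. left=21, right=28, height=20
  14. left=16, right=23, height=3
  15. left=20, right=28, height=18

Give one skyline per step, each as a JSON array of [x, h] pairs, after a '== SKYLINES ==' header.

== SKYLINES ==
[[29,13],[31,0]]
[[29,19],[41,0]]
[[16,18],[19,0],[29,19],[41,0]]
[[16,18],[19,0],[29,19],[41,0]]
[[6,4],[9,0],[16,18],[19,0],[29,19],[41,0]]
[[6,4],[9,0],[16,18],[19,0],[29,19],[41,0]]
[[2,5],[16,18],[19,0],[29,19],[41,0]]
[[2,5],[6,18],[19,0],[29,19],[41,0]]
[[2,5],[6,18],[19,17],[29,19],[41,0]]
[[2,5],[6,18],[19,17],[29,19],[41,0]]
[[2,5],[6,18],[19,17],[29,19],[41,8],[47,0]]
[[2,5],[6,18],[19,17],[29,19],[41,8],[47,0]]
[[2,5],[6,18],[19,17],[21,20],[28,17],[29,19],[41,8],[47,0]]
[[2,5],[6,18],[19,17],[21,20],[28,17],[29,19],[41,8],[47,0]]
[[2,5],[6,18],[19,17],[20,18],[21,20],[28,17],[29,19],[41,8],[47,0]]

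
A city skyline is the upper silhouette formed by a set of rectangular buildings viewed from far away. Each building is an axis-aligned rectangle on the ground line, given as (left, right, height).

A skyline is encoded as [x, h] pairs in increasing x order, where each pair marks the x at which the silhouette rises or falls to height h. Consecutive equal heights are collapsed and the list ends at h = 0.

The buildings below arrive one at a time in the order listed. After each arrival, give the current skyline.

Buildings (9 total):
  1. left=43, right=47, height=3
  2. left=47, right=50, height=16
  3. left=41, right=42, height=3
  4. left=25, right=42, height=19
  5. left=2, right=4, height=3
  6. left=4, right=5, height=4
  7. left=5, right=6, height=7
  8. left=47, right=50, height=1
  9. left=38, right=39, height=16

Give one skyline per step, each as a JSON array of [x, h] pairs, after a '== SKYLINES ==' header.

== SKYLINES ==
[[43,3],[47,0]]
[[43,3],[47,16],[50,0]]
[[41,3],[42,0],[43,3],[47,16],[50,0]]
[[25,19],[42,0],[43,3],[47,16],[50,0]]
[[2,3],[4,0],[25,19],[42,0],[43,3],[47,16],[50,0]]
[[2,3],[4,4],[5,0],[25,19],[42,0],[43,3],[47,16],[50,0]]
[[2,3],[4,4],[5,7],[6,0],[25,19],[42,0],[43,3],[47,16],[50,0]]
[[2,3],[4,4],[5,7],[6,0],[25,19],[42,0],[43,3],[47,16],[50,0]]
[[2,3],[4,4],[5,7],[6,0],[25,19],[42,0],[43,3],[47,16],[50,0]]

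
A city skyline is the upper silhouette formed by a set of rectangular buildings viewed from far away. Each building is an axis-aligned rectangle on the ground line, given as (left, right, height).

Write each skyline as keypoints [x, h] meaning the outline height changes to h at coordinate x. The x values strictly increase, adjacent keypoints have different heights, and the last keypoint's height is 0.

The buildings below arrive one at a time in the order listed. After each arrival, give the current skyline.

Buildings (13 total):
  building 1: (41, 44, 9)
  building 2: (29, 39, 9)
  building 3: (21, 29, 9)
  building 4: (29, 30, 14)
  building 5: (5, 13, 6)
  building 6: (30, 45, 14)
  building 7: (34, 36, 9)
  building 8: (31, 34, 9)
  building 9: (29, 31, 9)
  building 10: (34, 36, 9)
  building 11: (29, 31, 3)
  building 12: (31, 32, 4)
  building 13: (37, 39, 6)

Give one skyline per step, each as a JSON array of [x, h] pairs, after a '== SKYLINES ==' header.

== SKYLINES ==
[[41,9],[44,0]]
[[29,9],[39,0],[41,9],[44,0]]
[[21,9],[39,0],[41,9],[44,0]]
[[21,9],[29,14],[30,9],[39,0],[41,9],[44,0]]
[[5,6],[13,0],[21,9],[29,14],[30,9],[39,0],[41,9],[44,0]]
[[5,6],[13,0],[21,9],[29,14],[45,0]]
[[5,6],[13,0],[21,9],[29,14],[45,0]]
[[5,6],[13,0],[21,9],[29,14],[45,0]]
[[5,6],[13,0],[21,9],[29,14],[45,0]]
[[5,6],[13,0],[21,9],[29,14],[45,0]]
[[5,6],[13,0],[21,9],[29,14],[45,0]]
[[5,6],[13,0],[21,9],[29,14],[45,0]]
[[5,6],[13,0],[21,9],[29,14],[45,0]]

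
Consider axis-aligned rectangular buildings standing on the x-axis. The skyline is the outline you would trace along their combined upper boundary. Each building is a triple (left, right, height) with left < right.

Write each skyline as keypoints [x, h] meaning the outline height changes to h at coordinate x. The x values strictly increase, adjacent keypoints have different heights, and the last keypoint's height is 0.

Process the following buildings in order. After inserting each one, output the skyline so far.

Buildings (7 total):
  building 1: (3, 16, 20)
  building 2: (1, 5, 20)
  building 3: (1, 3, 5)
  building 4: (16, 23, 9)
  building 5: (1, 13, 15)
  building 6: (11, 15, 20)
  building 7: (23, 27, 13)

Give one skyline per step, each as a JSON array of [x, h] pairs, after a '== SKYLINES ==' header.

== SKYLINES ==
[[3,20],[16,0]]
[[1,20],[16,0]]
[[1,20],[16,0]]
[[1,20],[16,9],[23,0]]
[[1,20],[16,9],[23,0]]
[[1,20],[16,9],[23,0]]
[[1,20],[16,9],[23,13],[27,0]]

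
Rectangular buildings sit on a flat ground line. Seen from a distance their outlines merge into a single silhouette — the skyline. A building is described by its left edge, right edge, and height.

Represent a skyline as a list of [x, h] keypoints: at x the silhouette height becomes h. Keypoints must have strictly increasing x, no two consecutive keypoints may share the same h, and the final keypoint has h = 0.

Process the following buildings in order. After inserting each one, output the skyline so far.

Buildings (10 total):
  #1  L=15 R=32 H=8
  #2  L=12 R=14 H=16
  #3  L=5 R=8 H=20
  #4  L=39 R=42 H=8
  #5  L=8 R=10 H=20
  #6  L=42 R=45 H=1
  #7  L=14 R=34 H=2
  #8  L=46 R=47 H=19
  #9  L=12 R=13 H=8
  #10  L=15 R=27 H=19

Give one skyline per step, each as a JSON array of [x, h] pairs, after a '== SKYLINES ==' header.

== SKYLINES ==
[[15,8],[32,0]]
[[12,16],[14,0],[15,8],[32,0]]
[[5,20],[8,0],[12,16],[14,0],[15,8],[32,0]]
[[5,20],[8,0],[12,16],[14,0],[15,8],[32,0],[39,8],[42,0]]
[[5,20],[10,0],[12,16],[14,0],[15,8],[32,0],[39,8],[42,0]]
[[5,20],[10,0],[12,16],[14,0],[15,8],[32,0],[39,8],[42,1],[45,0]]
[[5,20],[10,0],[12,16],[14,2],[15,8],[32,2],[34,0],[39,8],[42,1],[45,0]]
[[5,20],[10,0],[12,16],[14,2],[15,8],[32,2],[34,0],[39,8],[42,1],[45,0],[46,19],[47,0]]
[[5,20],[10,0],[12,16],[14,2],[15,8],[32,2],[34,0],[39,8],[42,1],[45,0],[46,19],[47,0]]
[[5,20],[10,0],[12,16],[14,2],[15,19],[27,8],[32,2],[34,0],[39,8],[42,1],[45,0],[46,19],[47,0]]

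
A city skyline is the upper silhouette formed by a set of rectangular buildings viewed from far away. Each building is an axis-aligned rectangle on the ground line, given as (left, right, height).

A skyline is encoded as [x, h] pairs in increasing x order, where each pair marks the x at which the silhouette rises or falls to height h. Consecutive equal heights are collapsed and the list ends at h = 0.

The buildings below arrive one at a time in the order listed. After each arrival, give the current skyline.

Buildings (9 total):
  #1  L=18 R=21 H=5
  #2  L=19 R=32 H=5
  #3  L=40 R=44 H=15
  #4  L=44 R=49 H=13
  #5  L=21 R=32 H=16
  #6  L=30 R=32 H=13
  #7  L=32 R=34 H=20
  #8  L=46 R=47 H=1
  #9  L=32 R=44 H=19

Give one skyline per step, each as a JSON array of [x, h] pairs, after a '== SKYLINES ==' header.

== SKYLINES ==
[[18,5],[21,0]]
[[18,5],[32,0]]
[[18,5],[32,0],[40,15],[44,0]]
[[18,5],[32,0],[40,15],[44,13],[49,0]]
[[18,5],[21,16],[32,0],[40,15],[44,13],[49,0]]
[[18,5],[21,16],[32,0],[40,15],[44,13],[49,0]]
[[18,5],[21,16],[32,20],[34,0],[40,15],[44,13],[49,0]]
[[18,5],[21,16],[32,20],[34,0],[40,15],[44,13],[49,0]]
[[18,5],[21,16],[32,20],[34,19],[44,13],[49,0]]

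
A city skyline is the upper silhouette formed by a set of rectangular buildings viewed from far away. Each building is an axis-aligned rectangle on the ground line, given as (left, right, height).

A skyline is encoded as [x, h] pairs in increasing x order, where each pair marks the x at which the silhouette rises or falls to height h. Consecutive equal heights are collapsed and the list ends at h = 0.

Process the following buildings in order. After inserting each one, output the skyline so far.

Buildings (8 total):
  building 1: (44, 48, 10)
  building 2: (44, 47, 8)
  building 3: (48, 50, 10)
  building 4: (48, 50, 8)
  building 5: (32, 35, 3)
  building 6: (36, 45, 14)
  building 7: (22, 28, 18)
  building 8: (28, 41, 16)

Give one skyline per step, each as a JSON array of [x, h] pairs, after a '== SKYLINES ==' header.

== SKYLINES ==
[[44,10],[48,0]]
[[44,10],[48,0]]
[[44,10],[50,0]]
[[44,10],[50,0]]
[[32,3],[35,0],[44,10],[50,0]]
[[32,3],[35,0],[36,14],[45,10],[50,0]]
[[22,18],[28,0],[32,3],[35,0],[36,14],[45,10],[50,0]]
[[22,18],[28,16],[41,14],[45,10],[50,0]]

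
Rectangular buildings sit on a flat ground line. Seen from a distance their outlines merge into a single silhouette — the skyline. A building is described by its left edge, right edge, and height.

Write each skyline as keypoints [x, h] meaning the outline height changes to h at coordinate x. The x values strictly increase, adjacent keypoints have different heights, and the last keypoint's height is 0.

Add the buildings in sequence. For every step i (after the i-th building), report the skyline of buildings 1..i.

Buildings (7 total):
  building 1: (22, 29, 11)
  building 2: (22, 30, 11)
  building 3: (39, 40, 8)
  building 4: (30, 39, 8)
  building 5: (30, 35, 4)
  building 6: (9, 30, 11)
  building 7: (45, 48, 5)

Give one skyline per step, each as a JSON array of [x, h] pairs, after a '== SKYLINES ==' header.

== SKYLINES ==
[[22,11],[29,0]]
[[22,11],[30,0]]
[[22,11],[30,0],[39,8],[40,0]]
[[22,11],[30,8],[40,0]]
[[22,11],[30,8],[40,0]]
[[9,11],[30,8],[40,0]]
[[9,11],[30,8],[40,0],[45,5],[48,0]]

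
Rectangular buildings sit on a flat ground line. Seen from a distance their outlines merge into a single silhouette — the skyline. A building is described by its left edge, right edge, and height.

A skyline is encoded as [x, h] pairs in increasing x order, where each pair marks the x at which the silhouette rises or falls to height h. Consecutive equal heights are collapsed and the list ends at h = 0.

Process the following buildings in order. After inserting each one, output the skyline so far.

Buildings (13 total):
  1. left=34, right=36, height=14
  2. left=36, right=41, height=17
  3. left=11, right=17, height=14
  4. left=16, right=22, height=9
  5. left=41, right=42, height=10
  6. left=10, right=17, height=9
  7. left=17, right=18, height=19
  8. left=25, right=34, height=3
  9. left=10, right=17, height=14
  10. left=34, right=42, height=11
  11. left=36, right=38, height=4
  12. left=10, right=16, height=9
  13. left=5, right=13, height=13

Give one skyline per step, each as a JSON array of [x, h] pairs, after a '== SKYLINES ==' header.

== SKYLINES ==
[[34,14],[36,0]]
[[34,14],[36,17],[41,0]]
[[11,14],[17,0],[34,14],[36,17],[41,0]]
[[11,14],[17,9],[22,0],[34,14],[36,17],[41,0]]
[[11,14],[17,9],[22,0],[34,14],[36,17],[41,10],[42,0]]
[[10,9],[11,14],[17,9],[22,0],[34,14],[36,17],[41,10],[42,0]]
[[10,9],[11,14],[17,19],[18,9],[22,0],[34,14],[36,17],[41,10],[42,0]]
[[10,9],[11,14],[17,19],[18,9],[22,0],[25,3],[34,14],[36,17],[41,10],[42,0]]
[[10,14],[17,19],[18,9],[22,0],[25,3],[34,14],[36,17],[41,10],[42,0]]
[[10,14],[17,19],[18,9],[22,0],[25,3],[34,14],[36,17],[41,11],[42,0]]
[[10,14],[17,19],[18,9],[22,0],[25,3],[34,14],[36,17],[41,11],[42,0]]
[[10,14],[17,19],[18,9],[22,0],[25,3],[34,14],[36,17],[41,11],[42,0]]
[[5,13],[10,14],[17,19],[18,9],[22,0],[25,3],[34,14],[36,17],[41,11],[42,0]]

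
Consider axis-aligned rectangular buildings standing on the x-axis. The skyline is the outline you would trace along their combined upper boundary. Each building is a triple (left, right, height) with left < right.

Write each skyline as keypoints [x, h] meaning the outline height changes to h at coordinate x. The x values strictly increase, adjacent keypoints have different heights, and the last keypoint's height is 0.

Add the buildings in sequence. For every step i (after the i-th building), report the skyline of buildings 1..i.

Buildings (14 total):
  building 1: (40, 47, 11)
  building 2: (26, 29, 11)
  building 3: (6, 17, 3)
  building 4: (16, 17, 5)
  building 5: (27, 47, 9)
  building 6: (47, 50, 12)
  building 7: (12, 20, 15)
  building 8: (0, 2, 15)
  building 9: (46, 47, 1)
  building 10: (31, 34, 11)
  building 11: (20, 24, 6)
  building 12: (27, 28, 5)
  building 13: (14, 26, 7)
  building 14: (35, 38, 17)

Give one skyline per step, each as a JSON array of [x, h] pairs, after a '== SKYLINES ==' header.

== SKYLINES ==
[[40,11],[47,0]]
[[26,11],[29,0],[40,11],[47,0]]
[[6,3],[17,0],[26,11],[29,0],[40,11],[47,0]]
[[6,3],[16,5],[17,0],[26,11],[29,0],[40,11],[47,0]]
[[6,3],[16,5],[17,0],[26,11],[29,9],[40,11],[47,0]]
[[6,3],[16,5],[17,0],[26,11],[29,9],[40,11],[47,12],[50,0]]
[[6,3],[12,15],[20,0],[26,11],[29,9],[40,11],[47,12],[50,0]]
[[0,15],[2,0],[6,3],[12,15],[20,0],[26,11],[29,9],[40,11],[47,12],[50,0]]
[[0,15],[2,0],[6,3],[12,15],[20,0],[26,11],[29,9],[40,11],[47,12],[50,0]]
[[0,15],[2,0],[6,3],[12,15],[20,0],[26,11],[29,9],[31,11],[34,9],[40,11],[47,12],[50,0]]
[[0,15],[2,0],[6,3],[12,15],[20,6],[24,0],[26,11],[29,9],[31,11],[34,9],[40,11],[47,12],[50,0]]
[[0,15],[2,0],[6,3],[12,15],[20,6],[24,0],[26,11],[29,9],[31,11],[34,9],[40,11],[47,12],[50,0]]
[[0,15],[2,0],[6,3],[12,15],[20,7],[26,11],[29,9],[31,11],[34,9],[40,11],[47,12],[50,0]]
[[0,15],[2,0],[6,3],[12,15],[20,7],[26,11],[29,9],[31,11],[34,9],[35,17],[38,9],[40,11],[47,12],[50,0]]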